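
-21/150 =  -1 + 43/50 = - 0.14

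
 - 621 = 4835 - 5456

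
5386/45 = 5386/45 = 119.69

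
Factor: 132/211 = 2^2 * 3^1*11^1*211^(-1)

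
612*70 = 42840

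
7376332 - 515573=6860759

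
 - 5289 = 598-5887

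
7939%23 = 4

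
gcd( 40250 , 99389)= 1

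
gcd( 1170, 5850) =1170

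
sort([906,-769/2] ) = [ - 769/2, 906] 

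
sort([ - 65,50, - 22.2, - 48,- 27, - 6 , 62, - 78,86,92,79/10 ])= [ - 78, - 65, - 48,-27, - 22.2,-6, 79/10,50, 62,86, 92]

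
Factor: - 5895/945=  -3^(-1) * 7^( - 1) * 131^1 = -131/21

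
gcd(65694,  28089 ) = 3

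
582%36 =6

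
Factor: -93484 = -2^2*23371^1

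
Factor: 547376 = 2^4*34211^1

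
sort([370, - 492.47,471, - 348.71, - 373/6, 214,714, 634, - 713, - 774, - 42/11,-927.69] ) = [ - 927.69,  -  774, - 713, - 492.47,-348.71, - 373/6, - 42/11, 214, 370,471, 634, 714 ]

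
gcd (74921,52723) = 11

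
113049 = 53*2133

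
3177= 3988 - 811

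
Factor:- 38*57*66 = - 2^2*3^2*11^1*19^2 = - 142956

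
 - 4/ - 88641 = 4/88641 = 0.00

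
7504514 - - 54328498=61833012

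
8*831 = 6648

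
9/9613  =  9/9613 = 0.00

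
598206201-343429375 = 254776826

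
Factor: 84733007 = 84733007^1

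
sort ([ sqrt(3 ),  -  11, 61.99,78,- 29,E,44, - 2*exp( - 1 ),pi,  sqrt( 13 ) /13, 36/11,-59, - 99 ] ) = [  -  99, - 59, - 29, - 11, - 2*exp( - 1), sqrt( 13)/13,sqrt( 3),  E,pi,  36/11,44,61.99  ,  78 ] 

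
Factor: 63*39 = 2457  =  3^3 * 7^1 * 13^1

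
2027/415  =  2027/415 = 4.88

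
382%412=382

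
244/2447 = 244/2447=0.10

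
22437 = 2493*9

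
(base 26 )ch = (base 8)511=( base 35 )9E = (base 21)fe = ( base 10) 329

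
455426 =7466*61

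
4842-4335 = 507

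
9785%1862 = 475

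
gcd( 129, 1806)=129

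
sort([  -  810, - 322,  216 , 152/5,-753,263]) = [ - 810, - 753, - 322, 152/5,216,263 ] 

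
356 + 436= 792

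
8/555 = 8/555  =  0.01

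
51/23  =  2+5/23   =  2.22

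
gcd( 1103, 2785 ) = 1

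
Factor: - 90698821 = - 23^1 * 3943427^1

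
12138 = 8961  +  3177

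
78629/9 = 78629/9 = 8736.56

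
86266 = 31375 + 54891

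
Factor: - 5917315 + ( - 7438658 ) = -13355973 = - 3^2 * 1483997^1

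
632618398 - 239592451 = 393025947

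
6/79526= 3/39763 = 0.00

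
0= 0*3012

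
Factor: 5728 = 2^5*179^1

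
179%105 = 74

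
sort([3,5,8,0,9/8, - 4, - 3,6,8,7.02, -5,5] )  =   [ - 5,- 4, - 3,0, 9/8,3 , 5,5,6,7.02,8,8 ] 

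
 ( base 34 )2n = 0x5b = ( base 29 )34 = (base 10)91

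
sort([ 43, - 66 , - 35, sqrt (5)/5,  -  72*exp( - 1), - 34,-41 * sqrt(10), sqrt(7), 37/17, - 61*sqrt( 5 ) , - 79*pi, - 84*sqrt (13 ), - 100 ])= [-84*sqrt (13), - 79*pi, - 61*sqrt(5), - 41*sqrt(10),-100,-66,-35, - 34,  -  72* exp( - 1 ),sqrt(5)/5, 37/17, sqrt(7),43]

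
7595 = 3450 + 4145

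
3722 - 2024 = 1698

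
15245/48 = 317 + 29/48 = 317.60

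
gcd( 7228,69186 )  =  26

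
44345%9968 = 4473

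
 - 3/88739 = -3/88739 = - 0.00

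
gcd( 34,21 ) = 1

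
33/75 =11/25 = 0.44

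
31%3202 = 31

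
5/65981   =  5/65981 = 0.00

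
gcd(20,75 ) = 5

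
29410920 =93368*315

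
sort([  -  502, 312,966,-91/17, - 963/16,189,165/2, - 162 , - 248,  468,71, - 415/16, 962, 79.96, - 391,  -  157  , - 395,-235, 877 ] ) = [- 502, - 395,-391,  -  248, -235 , - 162,  -  157,  -  963/16, - 415/16, - 91/17, 71 , 79.96,165/2,  189, 312 , 468, 877,962, 966]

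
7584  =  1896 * 4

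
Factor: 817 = 19^1 * 43^1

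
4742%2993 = 1749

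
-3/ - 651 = 1/217 =0.00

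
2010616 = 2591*776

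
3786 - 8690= - 4904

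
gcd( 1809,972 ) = 27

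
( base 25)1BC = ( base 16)390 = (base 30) 10c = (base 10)912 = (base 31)td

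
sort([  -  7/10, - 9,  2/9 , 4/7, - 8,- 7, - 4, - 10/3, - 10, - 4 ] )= [  -  10 , - 9,- 8,-7,-4 , - 4,-10/3, - 7/10, 2/9, 4/7] 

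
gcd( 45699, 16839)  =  3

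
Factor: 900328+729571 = 1629899^1 = 1629899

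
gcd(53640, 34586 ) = 2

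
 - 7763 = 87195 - 94958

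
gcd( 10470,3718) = 2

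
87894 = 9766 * 9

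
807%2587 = 807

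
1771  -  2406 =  - 635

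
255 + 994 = 1249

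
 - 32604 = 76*( - 429 )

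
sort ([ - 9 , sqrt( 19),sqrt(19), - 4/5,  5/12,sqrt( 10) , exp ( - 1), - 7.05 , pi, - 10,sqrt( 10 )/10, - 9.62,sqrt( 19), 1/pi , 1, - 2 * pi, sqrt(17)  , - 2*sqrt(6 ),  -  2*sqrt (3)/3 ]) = [ - 10, - 9.62, - 9, - 7.05,  -  2*pi, - 2*sqrt(6), - 2*sqrt(3)/3, - 4/5, sqrt( 10)/10, 1/pi,exp(-1), 5/12, 1,pi, sqrt(10),  sqrt( 17 ), sqrt (19 ),  sqrt(19), sqrt(19)] 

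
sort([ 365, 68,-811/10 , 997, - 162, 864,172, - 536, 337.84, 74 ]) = [-536, - 162, - 811/10, 68,74, 172, 337.84, 365, 864,997]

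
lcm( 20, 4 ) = 20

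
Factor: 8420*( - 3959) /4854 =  - 16667390/2427 = - 2^1 *3^ ( - 1 )*5^1*37^1*107^1*421^1 *809^( - 1 )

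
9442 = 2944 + 6498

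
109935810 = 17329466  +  92606344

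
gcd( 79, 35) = 1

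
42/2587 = 42/2587= 0.02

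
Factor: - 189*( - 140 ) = 2^2*3^3*5^1*7^2  =  26460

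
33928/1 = 33928 = 33928.00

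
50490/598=25245/299  =  84.43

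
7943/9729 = 169/207 = 0.82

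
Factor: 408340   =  2^2*5^1 * 17^1*1201^1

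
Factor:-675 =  - 3^3*5^2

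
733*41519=30433427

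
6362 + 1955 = 8317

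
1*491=491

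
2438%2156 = 282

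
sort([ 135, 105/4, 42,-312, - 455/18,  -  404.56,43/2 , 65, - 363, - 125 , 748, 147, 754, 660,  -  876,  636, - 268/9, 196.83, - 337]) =[-876 ,-404.56,-363, - 337,-312,-125,-268/9, - 455/18, 43/2, 105/4, 42 , 65, 135, 147,196.83,  636,  660, 748,  754]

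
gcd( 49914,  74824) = 94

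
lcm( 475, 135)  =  12825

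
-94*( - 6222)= 584868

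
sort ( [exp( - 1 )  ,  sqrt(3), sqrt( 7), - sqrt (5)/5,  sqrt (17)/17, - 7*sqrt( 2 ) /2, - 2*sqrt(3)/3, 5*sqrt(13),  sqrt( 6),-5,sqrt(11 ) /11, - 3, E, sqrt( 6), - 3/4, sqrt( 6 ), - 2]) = [ - 5, - 7*sqrt( 2)/2, - 3,-2 , - 2 * sqrt ( 3)/3, - 3/4, - sqrt (5)/5,sqrt(17)/17, sqrt( 11 )/11,exp( - 1), sqrt( 3), sqrt(6), sqrt( 6 ),sqrt( 6), sqrt( 7), E,5 * sqrt( 13)] 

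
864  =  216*4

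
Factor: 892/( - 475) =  - 2^2 * 5^( - 2)*19^( - 1 )*223^1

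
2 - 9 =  - 7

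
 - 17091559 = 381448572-398540131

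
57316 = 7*8188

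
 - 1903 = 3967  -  5870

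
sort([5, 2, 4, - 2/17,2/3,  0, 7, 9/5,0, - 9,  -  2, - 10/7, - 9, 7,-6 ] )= [ - 9, - 9, - 6, - 2, - 10/7, - 2/17, 0 , 0, 2/3, 9/5, 2,4,5, 7, 7 ] 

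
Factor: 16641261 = 3^3*7^1 * 13^2*521^1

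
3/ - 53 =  - 1+50/53  =  - 0.06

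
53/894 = 53/894 = 0.06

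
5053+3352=8405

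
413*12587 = 5198431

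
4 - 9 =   -  5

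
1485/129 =11 + 22/43 = 11.51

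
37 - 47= - 10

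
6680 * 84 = 561120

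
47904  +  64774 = 112678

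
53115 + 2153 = 55268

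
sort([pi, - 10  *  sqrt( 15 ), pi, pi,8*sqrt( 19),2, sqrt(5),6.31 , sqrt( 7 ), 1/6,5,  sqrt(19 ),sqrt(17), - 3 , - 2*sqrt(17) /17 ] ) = [-10*sqrt(15 ),-3,-2*sqrt ( 17 ) /17,1/6,2, sqrt( 5 ),sqrt(7 ),pi, pi,pi,sqrt (17 ), sqrt( 19),5 , 6.31,8*sqrt( 19) ]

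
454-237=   217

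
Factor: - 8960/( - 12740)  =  64/91= 2^6*7^( - 1)* 13^ ( - 1) 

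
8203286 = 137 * 59878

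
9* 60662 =545958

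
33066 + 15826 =48892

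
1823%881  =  61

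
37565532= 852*44091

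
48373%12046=189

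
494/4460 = 247/2230 = 0.11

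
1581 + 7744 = 9325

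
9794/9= 9794/9 =1088.22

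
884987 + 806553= 1691540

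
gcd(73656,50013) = 9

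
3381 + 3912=7293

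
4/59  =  4/59 = 0.07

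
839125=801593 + 37532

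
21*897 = 18837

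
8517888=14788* 576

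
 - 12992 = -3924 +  - 9068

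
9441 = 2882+6559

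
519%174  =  171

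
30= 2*15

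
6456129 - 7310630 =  - 854501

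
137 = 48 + 89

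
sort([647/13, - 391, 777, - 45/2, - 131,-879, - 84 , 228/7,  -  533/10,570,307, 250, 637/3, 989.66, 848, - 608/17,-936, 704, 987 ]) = [ - 936, - 879, - 391, - 131, - 84, - 533/10, - 608/17 , - 45/2, 228/7, 647/13 , 637/3, 250, 307, 570,704, 777,848, 987, 989.66]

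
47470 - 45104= 2366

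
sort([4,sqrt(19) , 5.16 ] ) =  [ 4,sqrt( 19),5.16 ] 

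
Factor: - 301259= - 7^1 *43037^1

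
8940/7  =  8940/7 = 1277.14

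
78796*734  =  57836264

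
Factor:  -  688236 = - 2^2*3^1*83^1*691^1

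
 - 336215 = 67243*( - 5)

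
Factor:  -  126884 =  - 2^2 * 31721^1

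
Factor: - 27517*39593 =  - 1089480581 = - 7^1*17^2*137^1*3931^1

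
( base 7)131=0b1000111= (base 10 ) 71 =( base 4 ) 1013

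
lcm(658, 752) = 5264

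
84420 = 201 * 420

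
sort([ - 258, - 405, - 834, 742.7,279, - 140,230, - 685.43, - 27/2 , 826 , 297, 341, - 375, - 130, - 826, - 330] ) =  [ - 834,- 826, - 685.43, - 405, - 375, - 330, - 258, - 140, - 130, - 27/2,230 , 279,297, 341,742.7, 826]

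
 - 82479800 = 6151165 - 88630965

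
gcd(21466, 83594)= 2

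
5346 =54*99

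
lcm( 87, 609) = 609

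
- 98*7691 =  - 753718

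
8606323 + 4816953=13423276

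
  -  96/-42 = 2 + 2/7 = 2.29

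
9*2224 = 20016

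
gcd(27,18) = 9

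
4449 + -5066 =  - 617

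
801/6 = 267/2 = 133.50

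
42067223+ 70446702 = 112513925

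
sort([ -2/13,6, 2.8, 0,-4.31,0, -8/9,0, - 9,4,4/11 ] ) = [ - 9 ,  -  4.31,- 8/9, - 2/13,0, 0,0,4/11,2.8, 4, 6]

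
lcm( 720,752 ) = 33840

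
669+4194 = 4863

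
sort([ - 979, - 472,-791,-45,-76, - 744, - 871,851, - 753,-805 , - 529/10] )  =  [-979, - 871, -805,-791,  -  753,-744, - 472,- 76, - 529/10,  -  45,851 ] 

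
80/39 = 80/39 =2.05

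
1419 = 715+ 704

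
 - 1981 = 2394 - 4375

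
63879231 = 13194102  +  50685129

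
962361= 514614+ 447747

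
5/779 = 5/779=0.01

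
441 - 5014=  - 4573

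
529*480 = 253920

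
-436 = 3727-4163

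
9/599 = 9/599 = 0.02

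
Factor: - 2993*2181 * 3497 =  -22827482301  =  - 3^1  *  13^1*41^1*73^1 * 269^1*727^1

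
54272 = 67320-13048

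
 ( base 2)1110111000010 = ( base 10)7618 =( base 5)220433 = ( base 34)6K2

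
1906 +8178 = 10084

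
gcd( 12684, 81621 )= 3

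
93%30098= 93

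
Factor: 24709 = 24709^1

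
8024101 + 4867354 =12891455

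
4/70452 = 1/17613 =0.00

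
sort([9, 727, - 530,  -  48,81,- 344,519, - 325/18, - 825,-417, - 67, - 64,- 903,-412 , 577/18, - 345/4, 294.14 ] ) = [  -  903, - 825, - 530, - 417, - 412, - 344,-345/4,  -  67, - 64,- 48,  -  325/18, 9 , 577/18,81,294.14, 519,  727 ]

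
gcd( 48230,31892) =14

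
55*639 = 35145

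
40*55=2200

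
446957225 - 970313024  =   - 523355799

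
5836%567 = 166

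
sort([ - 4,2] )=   [ - 4,2 ] 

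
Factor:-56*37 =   -  2^3 * 7^1 * 37^1 = -2072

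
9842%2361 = 398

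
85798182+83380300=169178482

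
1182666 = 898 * 1317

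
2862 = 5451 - 2589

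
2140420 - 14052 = 2126368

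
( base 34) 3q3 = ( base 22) 8ll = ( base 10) 4355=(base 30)4p5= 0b1000100000011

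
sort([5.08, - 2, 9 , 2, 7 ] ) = [-2, 2 , 5.08,7,9 ]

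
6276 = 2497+3779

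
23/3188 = 23/3188= 0.01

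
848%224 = 176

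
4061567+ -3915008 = 146559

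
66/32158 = 33/16079 = 0.00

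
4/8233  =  4/8233 = 0.00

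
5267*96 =505632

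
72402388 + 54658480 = 127060868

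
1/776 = 1/776 = 0.00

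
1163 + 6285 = 7448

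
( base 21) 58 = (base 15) 78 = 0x71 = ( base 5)423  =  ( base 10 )113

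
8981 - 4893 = 4088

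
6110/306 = 19+148/153 =19.97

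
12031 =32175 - 20144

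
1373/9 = 1373/9 = 152.56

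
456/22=20+ 8/11  =  20.73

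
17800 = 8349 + 9451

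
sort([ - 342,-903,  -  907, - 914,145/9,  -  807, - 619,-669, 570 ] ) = [ - 914, -907,-903, - 807, -669, - 619 , - 342,145/9 , 570 ]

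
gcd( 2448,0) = 2448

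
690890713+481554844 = 1172445557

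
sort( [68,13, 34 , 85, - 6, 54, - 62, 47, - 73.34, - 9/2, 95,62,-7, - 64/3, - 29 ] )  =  [ - 73.34, -62, - 29, - 64/3,-7, - 6,-9/2,13, 34,  47,  54  ,  62,68, 85,95]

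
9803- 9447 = 356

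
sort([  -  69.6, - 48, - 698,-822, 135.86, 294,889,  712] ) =[  -  822,  -  698 , -69.6, -48, 135.86,  294, 712,889]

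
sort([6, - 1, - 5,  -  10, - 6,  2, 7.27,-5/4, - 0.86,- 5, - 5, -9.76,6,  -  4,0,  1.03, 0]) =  [-10, - 9.76,-6, - 5, - 5,-5,-4,-5/4,-1,-0.86, 0, 0, 1.03, 2, 6, 6, 7.27 ] 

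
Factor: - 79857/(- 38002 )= 2^ ( - 1)*3^2 * 19^1* 467^1*19001^( - 1) 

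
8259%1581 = 354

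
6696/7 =956 + 4/7 =956.57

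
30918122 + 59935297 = 90853419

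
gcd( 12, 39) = 3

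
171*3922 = 670662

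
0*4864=0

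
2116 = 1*2116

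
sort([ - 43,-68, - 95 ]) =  [ -95, - 68, - 43]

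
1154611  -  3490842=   -  2336231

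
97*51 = 4947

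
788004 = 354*2226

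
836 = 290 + 546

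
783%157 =155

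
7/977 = 7/977 = 0.01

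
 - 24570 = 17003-41573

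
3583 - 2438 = 1145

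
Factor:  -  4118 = -2^1*29^1*71^1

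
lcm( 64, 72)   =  576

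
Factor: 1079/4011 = 3^( - 1 )*7^( -1 )*13^1*83^1 * 191^( - 1 ) 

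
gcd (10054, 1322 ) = 2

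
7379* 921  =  6796059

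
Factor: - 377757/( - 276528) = 153/112 = 2^(  -  4 ) * 3^2*7^ ( - 1 ) * 17^1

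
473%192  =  89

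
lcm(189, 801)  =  16821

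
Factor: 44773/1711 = 29^( - 1 )*59^( - 1 )*44773^1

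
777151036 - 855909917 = - 78758881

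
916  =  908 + 8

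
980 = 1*980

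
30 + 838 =868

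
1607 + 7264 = 8871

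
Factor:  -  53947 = -73^1*739^1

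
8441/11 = 767 + 4/11= 767.36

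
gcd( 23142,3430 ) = 14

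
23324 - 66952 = -43628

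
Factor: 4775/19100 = 1/4 = 2^( - 2 )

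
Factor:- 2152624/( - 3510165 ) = 2^4*3^( -1 )*5^(  -  1)*19^1*73^1 * 97^1*241^(-1 )*971^ ( - 1)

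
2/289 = 2/289 = 0.01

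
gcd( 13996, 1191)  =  1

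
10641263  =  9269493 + 1371770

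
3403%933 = 604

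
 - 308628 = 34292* ( - 9)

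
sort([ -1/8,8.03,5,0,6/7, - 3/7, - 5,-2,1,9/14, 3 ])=[ - 5, -2, - 3/7,-1/8,0,9/14 , 6/7,1,3,5 , 8.03 ]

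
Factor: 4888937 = 107^1*45691^1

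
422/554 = 211/277 = 0.76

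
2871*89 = 255519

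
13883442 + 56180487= 70063929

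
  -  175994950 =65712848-241707798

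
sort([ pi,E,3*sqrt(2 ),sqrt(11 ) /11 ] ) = [sqrt( 11 )/11, E, pi,3*sqrt(2)]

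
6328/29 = 6328/29=218.21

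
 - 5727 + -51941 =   -  57668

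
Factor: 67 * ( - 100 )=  - 6700 = - 2^2*5^2*67^1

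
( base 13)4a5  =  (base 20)20b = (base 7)2236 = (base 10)811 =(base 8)1453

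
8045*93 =748185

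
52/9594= 2/369= 0.01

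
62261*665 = 41403565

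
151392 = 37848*4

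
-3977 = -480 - 3497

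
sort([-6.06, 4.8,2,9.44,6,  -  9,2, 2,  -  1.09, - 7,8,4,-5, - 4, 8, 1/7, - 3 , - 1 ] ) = [ - 9,-7,-6.06, - 5,-4, - 3, - 1.09, -1,1/7,2, 2, 2,  4, 4.8,6,8, 8,9.44]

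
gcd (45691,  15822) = 1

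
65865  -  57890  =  7975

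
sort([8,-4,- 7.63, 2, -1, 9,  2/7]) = [-7.63,  -  4,  -  1,2/7,2 , 8,9] 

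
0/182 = 0 = 0.00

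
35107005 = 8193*4285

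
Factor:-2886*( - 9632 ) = 2^6 * 3^1 * 7^1 * 13^1 * 37^1 * 43^1 = 27797952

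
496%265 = 231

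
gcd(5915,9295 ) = 845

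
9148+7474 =16622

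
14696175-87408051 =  - 72711876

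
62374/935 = 62374/935=66.71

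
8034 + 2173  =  10207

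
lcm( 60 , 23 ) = 1380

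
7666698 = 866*8853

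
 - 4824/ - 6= 804/1 = 804.00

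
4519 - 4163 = 356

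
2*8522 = 17044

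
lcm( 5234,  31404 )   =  31404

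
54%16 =6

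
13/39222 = 13/39222= 0.00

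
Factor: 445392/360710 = 2^3*3^3 *5^( - 1)*7^ ( - 1) * 1031^1 * 5153^( - 1) = 222696/180355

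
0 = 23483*0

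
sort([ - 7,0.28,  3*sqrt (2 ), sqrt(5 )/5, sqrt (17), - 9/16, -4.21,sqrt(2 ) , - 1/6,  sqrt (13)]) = [ - 7,-4.21, - 9/16,-1/6, 0.28,sqrt(5 )/5,sqrt(2), sqrt ( 13 ),  sqrt ( 17),3*sqrt( 2) ] 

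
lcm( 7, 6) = 42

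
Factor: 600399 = 3^3*37^1*601^1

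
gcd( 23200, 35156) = 4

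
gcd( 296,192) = 8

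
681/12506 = 681/12506= 0.05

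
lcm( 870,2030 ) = 6090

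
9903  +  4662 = 14565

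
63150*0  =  0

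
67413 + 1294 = 68707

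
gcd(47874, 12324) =474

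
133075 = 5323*25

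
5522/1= 5522 = 5522.00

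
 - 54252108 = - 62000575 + 7748467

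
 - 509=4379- 4888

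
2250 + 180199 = 182449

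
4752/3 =1584 = 1584.00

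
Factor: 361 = 19^2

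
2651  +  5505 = 8156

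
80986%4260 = 46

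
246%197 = 49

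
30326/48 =15163/24 = 631.79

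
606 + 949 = 1555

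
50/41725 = 2/1669  =  0.00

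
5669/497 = 5669/497=   11.41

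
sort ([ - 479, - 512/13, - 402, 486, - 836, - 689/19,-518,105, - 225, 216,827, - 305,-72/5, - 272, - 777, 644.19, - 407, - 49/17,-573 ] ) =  [ - 836,-777, - 573,-518, - 479, - 407, - 402, - 305, - 272, - 225,  -  512/13, - 689/19, - 72/5, - 49/17, 105, 216, 486, 644.19,827]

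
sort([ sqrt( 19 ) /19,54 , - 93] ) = [  -  93,sqrt( 19 )/19 , 54] 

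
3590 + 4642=8232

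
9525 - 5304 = 4221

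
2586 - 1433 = 1153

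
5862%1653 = 903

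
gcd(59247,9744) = 87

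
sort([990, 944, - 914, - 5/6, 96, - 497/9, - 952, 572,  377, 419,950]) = [ - 952, - 914 ,-497/9, - 5/6, 96,  377, 419,  572,944,950 , 990]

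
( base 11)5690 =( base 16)1d38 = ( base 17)18f0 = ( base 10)7480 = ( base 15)233A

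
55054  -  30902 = 24152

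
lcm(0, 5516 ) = 0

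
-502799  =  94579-597378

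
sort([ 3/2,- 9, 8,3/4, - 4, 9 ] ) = [ - 9,  -  4, 3/4, 3/2 , 8,9 ] 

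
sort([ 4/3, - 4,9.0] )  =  [ - 4 , 4/3,9.0]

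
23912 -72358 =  - 48446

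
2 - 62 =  - 60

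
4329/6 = 1443/2 = 721.50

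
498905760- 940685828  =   - 441780068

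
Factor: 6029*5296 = 31929584=2^4*331^1*6029^1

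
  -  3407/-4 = 851 + 3/4 = 851.75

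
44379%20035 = 4309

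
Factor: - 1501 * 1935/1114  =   - 2^(-1)*3^2*5^1*  19^1*43^1  *79^1 * 557^( - 1)= -2904435/1114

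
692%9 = 8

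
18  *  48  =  864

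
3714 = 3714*1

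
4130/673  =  6 + 92/673=6.14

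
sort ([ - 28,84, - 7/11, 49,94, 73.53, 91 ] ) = [ - 28, - 7/11,49, 73.53,84, 91,94]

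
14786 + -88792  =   - 74006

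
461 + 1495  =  1956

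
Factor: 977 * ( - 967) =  - 944759 = - 967^1*977^1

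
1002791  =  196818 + 805973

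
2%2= 0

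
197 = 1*197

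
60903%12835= 9563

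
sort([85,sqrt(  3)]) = [sqrt(3), 85 ]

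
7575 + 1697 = 9272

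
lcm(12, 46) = 276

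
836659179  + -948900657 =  - 112241478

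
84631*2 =169262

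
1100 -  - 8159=9259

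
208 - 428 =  - 220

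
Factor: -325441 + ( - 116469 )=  - 441910 = -2^1*5^1*7^1*59^1*107^1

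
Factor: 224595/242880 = 651/704 = 2^(-6 )*3^1 * 7^1*11^(  -  1) *31^1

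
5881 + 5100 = 10981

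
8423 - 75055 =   -  66632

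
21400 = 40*535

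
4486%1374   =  364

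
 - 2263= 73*(-31) 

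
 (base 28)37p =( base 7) 10334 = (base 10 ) 2573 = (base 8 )5015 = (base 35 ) 23i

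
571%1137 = 571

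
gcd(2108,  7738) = 2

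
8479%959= 807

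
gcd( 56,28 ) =28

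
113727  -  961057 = -847330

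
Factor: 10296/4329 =88/37 = 2^3*11^1*37^( - 1 )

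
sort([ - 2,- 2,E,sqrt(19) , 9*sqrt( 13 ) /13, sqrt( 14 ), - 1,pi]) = [- 2,-2, - 1 , 9 * sqrt( 13 )/13,E , pi,sqrt( 14),sqrt(19 )] 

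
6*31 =186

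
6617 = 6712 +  - 95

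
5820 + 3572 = 9392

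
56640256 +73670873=130311129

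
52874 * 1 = 52874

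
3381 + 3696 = 7077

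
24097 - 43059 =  - 18962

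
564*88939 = 50161596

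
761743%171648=75151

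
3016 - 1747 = 1269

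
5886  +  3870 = 9756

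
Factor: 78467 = 78467^1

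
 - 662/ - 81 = 662/81 = 8.17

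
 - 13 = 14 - 27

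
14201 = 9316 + 4885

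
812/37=21 + 35/37   =  21.95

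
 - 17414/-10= 8707/5 = 1741.40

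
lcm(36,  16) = 144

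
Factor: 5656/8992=2^(-2)*7^1*101^1*281^( - 1) = 707/1124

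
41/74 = 41/74 = 0.55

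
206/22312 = 103/11156  =  0.01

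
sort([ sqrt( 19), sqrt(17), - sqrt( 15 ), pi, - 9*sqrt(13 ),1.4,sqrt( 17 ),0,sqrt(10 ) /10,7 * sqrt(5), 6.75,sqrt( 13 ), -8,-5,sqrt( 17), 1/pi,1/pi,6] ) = [ - 9 * sqrt(13 ),-8 ,-5,-sqrt (15 ) , 0,sqrt(10) /10,  1/pi,1/pi,1.4,pi,sqrt(13) , sqrt( 17), sqrt ( 17),sqrt(17 ),  sqrt (19), 6,6.75,  7 * sqrt(5)]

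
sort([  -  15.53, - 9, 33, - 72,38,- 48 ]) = [ - 72, - 48, - 15.53, - 9, 33, 38 ]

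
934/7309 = 934/7309 = 0.13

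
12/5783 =12/5783=   0.00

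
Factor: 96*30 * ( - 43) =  - 2^6*3^2*5^1*43^1=-123840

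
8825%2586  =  1067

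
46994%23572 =23422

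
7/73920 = 1/10560=0.00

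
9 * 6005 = 54045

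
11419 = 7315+4104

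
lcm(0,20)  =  0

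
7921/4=1980 + 1/4 = 1980.25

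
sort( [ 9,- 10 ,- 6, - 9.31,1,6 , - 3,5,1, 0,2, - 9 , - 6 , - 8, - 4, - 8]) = [ - 10, - 9.31, - 9, - 8,-8 , - 6 , - 6, - 4, - 3,0, 1,1,2,5, 6,9]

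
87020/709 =122 + 522/709 =122.74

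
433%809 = 433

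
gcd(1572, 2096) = 524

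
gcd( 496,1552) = 16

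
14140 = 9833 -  - 4307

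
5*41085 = 205425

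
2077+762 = 2839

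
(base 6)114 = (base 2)101110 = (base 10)46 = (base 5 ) 141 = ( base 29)1h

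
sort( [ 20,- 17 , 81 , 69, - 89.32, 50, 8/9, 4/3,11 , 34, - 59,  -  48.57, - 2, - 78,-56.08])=[ - 89.32, - 78,-59, - 56.08, - 48.57, - 17, - 2, 8/9,4/3,  11,20,  34 , 50,69, 81 ]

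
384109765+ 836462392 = 1220572157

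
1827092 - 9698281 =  - 7871189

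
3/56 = 3/56 = 0.05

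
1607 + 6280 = 7887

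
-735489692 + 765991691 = 30501999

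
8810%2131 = 286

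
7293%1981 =1350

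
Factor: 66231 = 3^3*11^1*223^1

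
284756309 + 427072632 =711828941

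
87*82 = 7134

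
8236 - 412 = 7824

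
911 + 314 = 1225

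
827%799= 28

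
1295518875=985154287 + 310364588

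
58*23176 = 1344208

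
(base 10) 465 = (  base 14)253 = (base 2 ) 111010001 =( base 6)2053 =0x1d1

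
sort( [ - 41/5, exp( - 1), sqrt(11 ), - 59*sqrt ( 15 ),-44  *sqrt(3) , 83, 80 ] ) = [ - 59* sqrt (15), - 44 * sqrt(3), - 41/5,exp( - 1 ), sqrt(  11 ),80,83 ] 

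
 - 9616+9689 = 73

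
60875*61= 3713375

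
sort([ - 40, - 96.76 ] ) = [-96.76, - 40]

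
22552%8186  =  6180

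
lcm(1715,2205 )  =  15435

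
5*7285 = 36425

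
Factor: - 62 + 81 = 19^1 = 19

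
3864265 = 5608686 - 1744421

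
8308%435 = 43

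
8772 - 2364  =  6408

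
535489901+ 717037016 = 1252526917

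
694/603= 694/603 = 1.15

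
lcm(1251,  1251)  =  1251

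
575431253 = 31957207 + 543474046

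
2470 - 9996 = - 7526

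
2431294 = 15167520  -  12736226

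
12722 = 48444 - 35722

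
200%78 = 44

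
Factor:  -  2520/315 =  - 2^3 =-  8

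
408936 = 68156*6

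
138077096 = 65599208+72477888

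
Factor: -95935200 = - 2^5*3^1 * 5^2*71^1*563^1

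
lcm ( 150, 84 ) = 2100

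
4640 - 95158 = -90518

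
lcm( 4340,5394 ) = 377580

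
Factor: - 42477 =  - 3^1*14159^1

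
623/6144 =623/6144= 0.10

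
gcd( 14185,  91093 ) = 1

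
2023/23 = 87 + 22/23 = 87.96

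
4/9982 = 2/4991  =  0.00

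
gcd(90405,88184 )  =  1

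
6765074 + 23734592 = 30499666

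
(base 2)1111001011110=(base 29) 972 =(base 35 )6c4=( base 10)7774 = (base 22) g18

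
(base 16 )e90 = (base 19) a64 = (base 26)5da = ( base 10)3728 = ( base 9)5102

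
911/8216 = 911/8216 = 0.11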